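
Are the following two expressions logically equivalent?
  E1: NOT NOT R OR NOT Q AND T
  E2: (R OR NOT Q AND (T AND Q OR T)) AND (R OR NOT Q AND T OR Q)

Yes

E1: NOT NOT R OR NOT Q AND T
    = R OR NOT Q AND T   — double negation
E2: (R OR NOT Q AND (T AND Q OR T)) AND (R OR NOT Q AND T OR Q)
    = (R OR NOT Q AND T) AND (R OR NOT Q AND T OR Q)   — absorption
    = R OR NOT Q AND T   — absorption
Both reduce to R OR NOT Q AND T, so they are equivalent.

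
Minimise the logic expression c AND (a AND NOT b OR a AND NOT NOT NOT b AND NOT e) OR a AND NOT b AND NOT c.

a AND NOT b

c AND (a AND NOT b OR a AND NOT NOT NOT b AND NOT e) OR a AND NOT b AND NOT c
= c AND (a AND NOT b OR a AND NOT b AND NOT e) OR a AND NOT b AND NOT c   — double negation
= c AND a AND NOT b OR a AND NOT b AND NOT c   — absorption
= a AND NOT b   — distribution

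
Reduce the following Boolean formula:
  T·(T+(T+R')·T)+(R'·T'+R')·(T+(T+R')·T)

T·(T+(T+R')·T)+(R'·T'+R')·(T+(T+R')·T)
= (T+(T+R')·T)·(T+R'·T'+R')   [distribution]
= (T+T)·(T+R'·T'+R')   [absorption]
= T+T·(R'·T'+R')   [distribution]
= T+T·R'   [absorption]
= T   [absorption]

T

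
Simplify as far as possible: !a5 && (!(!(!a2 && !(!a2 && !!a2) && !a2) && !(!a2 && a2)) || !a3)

!a5 && (!a2 || !a3)

!a5 && (!(!(!a2 && !(!a2 && !!a2) && !a2) && !(!a2 && a2)) || !a3)
= !a5 && (!(!(!a2 && (a2 || !a2) && !a2) && !(!a2 && a2)) || !a3)   [De Morgan]
= !a5 && (!a2 && (a2 || !a2) && !a2 || !a2 && a2 || !a3)   [De Morgan]
= !a5 && (!a2 && !a2 || !a2 && a2 || !a3)   [complement / identity]
= !a5 && (!a2 || !a3)   [distribution]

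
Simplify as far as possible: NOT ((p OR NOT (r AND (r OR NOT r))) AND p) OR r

NOT p OR r

NOT ((p OR NOT (r AND (r OR NOT r))) AND p) OR r
= NOT ((p OR NOT r) AND p) OR r
= NOT p OR r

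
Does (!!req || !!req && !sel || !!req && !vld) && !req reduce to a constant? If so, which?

yes, False

(!!req || !!req && !sel || !!req && !vld) && !req
= (!!req || !!req && !vld) && !req   (absorption)
= !!req && !req   (absorption)
= req && !req   (double negation)
= false   (complement)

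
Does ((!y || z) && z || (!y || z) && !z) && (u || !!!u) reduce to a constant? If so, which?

((!y || z) && z || (!y || z) && !z) && (u || !!!u)
= (!y || z) && (u || !!!u)
= (!y || z) && (u || !u)
= !y || z
This depends on y, z, so it is not a constant.

no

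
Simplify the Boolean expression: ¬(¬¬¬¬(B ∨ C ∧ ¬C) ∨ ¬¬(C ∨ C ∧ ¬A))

¬B ∧ ¬C

¬(¬¬¬¬(B ∨ C ∧ ¬C) ∨ ¬¬(C ∨ C ∧ ¬A))
= ¬(¬¬¬¬(B ∨ C ∧ ¬C) ∨ ¬¬C)   (absorption)
= ¬(¬¬¬¬B ∨ ¬¬C)   (complement / identity)
= ¬¬¬B ∧ ¬C   (De Morgan)
= ¬B ∧ ¬C   (double negation)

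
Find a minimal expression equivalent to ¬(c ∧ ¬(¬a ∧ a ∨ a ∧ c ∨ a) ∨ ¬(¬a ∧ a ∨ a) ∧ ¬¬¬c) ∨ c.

¬(c ∧ ¬(¬a ∧ a ∨ a ∧ c ∨ a) ∨ ¬(¬a ∧ a ∨ a) ∧ ¬¬¬c) ∨ c
= ¬(c ∧ ¬(¬a ∧ a ∨ a) ∨ ¬(¬a ∧ a ∨ a) ∧ ¬¬¬c) ∨ c   [absorption]
= ¬(c ∧ ¬(¬a ∧ a ∨ a) ∨ ¬(¬a ∧ a ∨ a) ∧ ¬c) ∨ c   [double negation]
= ¬¬(¬a ∧ a ∨ a) ∨ c   [distribution]
= ¬¬a ∨ c   [complement / identity]
= a ∨ c   [double negation]

a ∨ c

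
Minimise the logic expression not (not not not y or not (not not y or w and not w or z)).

y

not (not not not y or not (not not y or w and not w or z))
= not (not not not y or not (not not y or z))   [complement / identity]
= not not y and (not not y or z)   [De Morgan]
= not not y   [absorption]
= y   [double negation]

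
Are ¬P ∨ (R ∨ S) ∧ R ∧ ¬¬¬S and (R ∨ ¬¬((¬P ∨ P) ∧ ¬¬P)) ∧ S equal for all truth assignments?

E1: ¬P ∨ (R ∨ S) ∧ R ∧ ¬¬¬S
    = ¬P ∨ R ∧ ¬¬¬S   — absorption
    = ¬P ∨ R ∧ ¬S   — double negation
E2: (R ∨ ¬¬((¬P ∨ P) ∧ ¬¬P)) ∧ S
    = (R ∨ ¬¬¬¬P) ∧ S   — complement / identity
    = (R ∨ ¬¬P) ∧ S   — double negation
    = (R ∨ P) ∧ S   — double negation
These differ: at P=0, R=0, S=0, E1 = 1 but E2 = 0.

No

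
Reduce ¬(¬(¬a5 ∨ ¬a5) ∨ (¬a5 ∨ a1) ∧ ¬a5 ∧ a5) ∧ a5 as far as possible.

False

¬(¬(¬a5 ∨ ¬a5) ∨ (¬a5 ∨ a1) ∧ ¬a5 ∧ a5) ∧ a5
= ¬(a5 ∧ a5 ∨ (¬a5 ∨ a1) ∧ ¬a5 ∧ a5) ∧ a5
= ¬(a5 ∧ a5 ∨ ¬a5 ∧ a5) ∧ a5
= ¬a5 ∧ a5
= False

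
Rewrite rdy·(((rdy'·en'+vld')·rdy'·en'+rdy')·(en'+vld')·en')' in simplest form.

rdy·(((rdy'·en'+vld')·rdy'·en'+rdy')·(en'+vld')·en')'
= rdy·((rdy'·en'+rdy')·(en'+vld')·en')'
= rdy·((rdy'·en'+rdy')·en')'
= rdy·(rdy'·en')'
= rdy·(rdy+en)
= rdy

rdy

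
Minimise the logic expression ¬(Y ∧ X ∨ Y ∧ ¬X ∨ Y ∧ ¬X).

¬(Y ∧ X ∨ Y ∧ ¬X ∨ Y ∧ ¬X)
= ¬(Y ∧ X ∨ Y ∧ ¬X)
= ¬Y

¬Y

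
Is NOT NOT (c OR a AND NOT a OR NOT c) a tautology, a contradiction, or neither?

NOT NOT (c OR a AND NOT a OR NOT c)
= NOT NOT (c OR NOT c)   [complement / identity]
= c OR NOT c   [double negation]
= TRUE   [complement]

tautology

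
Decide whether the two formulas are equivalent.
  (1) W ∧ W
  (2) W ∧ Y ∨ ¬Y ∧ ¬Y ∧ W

Yes

E1: W ∧ W
    = W   — idempotence
E2: W ∧ Y ∨ ¬Y ∧ ¬Y ∧ W
    = W ∧ Y ∨ ¬Y ∧ W   — idempotence
    = W   — distribution
Both reduce to W, so they are equivalent.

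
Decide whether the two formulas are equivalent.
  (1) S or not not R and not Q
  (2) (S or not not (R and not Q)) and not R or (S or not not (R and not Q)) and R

Yes

E1: S or not not R and not Q
    = S or R and not Q
E2: (S or not not (R and not Q)) and not R or (S or not not (R and not Q)) and R
    = S or not not (R and not Q)
    = S or R and not Q
Both reduce to S or R and not Q, so they are equivalent.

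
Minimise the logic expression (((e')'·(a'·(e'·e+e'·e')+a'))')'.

e·a'

(((e')'·(a'·(e'·e+e'·e')+a'))')'
= (((e')'·(a'·e'+a'))')'   (distribution)
= ((e·(a'·e'+a'))')'   (double negation)
= ((e·a')')'   (absorption)
= e·a'   (double negation)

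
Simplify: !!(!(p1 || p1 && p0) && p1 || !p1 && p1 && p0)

!!(!(p1 || p1 && p0) && p1 || !p1 && p1 && p0)
= !!(!p1 && p1 || !p1 && p1 && p0)
= !!(!p1 && p1)
= !p1 && p1
= false

false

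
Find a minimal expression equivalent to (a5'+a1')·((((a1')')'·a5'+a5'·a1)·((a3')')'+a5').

a5'

(a5'+a1')·((((a1')')'·a5'+a5'·a1)·((a3')')'+a5')
= (a5'+a1')·((((a1')')'·a5'+a5'·a1)·a3'+a5')   (double negation)
= (a5'+a1')·((a1'·a5'+a5'·a1)·a3'+a5')   (double negation)
= (a5'+a1')·(a5'·a3'+a5')   (distribution)
= (a5'+a1')·a5'   (absorption)
= a5'   (absorption)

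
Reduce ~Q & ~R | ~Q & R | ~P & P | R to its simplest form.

~Q & ~R | ~Q & R | ~P & P | R
= ~Q & ~R | ~Q & R | R
= ~Q | R

~Q | R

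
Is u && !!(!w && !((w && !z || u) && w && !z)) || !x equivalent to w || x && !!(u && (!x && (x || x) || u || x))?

E1: u && !!(!w && !((w && !z || u) && w && !z)) || !x
    = u && !!(!w && !(w && !z)) || !x   [absorption]
    = u && !(w || w && !z) || !x   [De Morgan]
    = u && !w || !x   [absorption]
E2: w || x && !!(u && (!x && (x || x) || u || x))
    = w || x && !!(u && (!x && x || u || x))   [idempotence]
    = w || x && !!(u && (u || x))   [complement / identity]
    = w || x && u && (u || x)   [double negation]
    = w || x && u   [absorption]
These differ: at u=0, w=1, x=1, z=0, E1 = 0 but E2 = 1.

No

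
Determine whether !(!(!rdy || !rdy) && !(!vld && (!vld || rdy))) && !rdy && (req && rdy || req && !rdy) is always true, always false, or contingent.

contingent

!(!(!rdy || !rdy) && !(!vld && (!vld || rdy))) && !rdy && (req && rdy || req && !rdy)
= !(!(!rdy || !rdy) && !(!vld && (!vld || rdy))) && !rdy && req   [distribution]
= !(!(!rdy || !rdy) && !!vld) && !rdy && req   [absorption]
= (!rdy || !rdy || !vld) && !rdy && req   [De Morgan]
= (!rdy || !vld) && !rdy && req   [idempotence]
= !rdy && req   [absorption]
This depends on rdy, req, so it is not a constant.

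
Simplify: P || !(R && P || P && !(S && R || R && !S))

P || !(R && P || P && !(S && R || R && !S))
= P || !(R && P || P && !R)   (distribution)
= P || !P   (distribution)
= true   (complement)

true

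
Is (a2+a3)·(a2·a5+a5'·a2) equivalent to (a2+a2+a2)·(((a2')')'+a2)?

Yes

E1: (a2+a3)·(a2·a5+a5'·a2)
    = (a2+a3)·a2
    = a2
E2: (a2+a2+a2)·(((a2')')'+a2)
    = (a2+a2)·(((a2')')'+a2)
    = a2·((a2')')'+a2
    = a2·a2'+a2
    = a2
Both reduce to a2, so they are equivalent.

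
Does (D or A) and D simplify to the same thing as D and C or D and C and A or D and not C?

Yes

E1: (D or A) and D
    = D   — absorption
E2: D and C or D and C and A or D and not C
    = D and C or D and not C   — absorption
    = D   — distribution
Both reduce to D, so they are equivalent.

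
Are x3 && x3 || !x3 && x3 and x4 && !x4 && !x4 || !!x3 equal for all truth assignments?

E1: x3 && x3 || !x3 && x3
    = x3   (distribution)
E2: x4 && !x4 && !x4 || !!x3
    = x4 && !x4 && !x4 || x3   (double negation)
    = x4 && !x4 || x3   (idempotence)
    = x3   (complement / identity)
Both reduce to x3, so they are equivalent.

Yes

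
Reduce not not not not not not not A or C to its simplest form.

not not not not not not not A or C
= not not not not not A or C   — double negation
= not not not A or C   — double negation
= not A or C   — double negation

not A or C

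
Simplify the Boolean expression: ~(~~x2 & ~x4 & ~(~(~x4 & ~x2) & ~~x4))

~(~~x2 & ~x4 & ~(~(~x4 & ~x2) & ~~x4))
= ~(~~x2 & ~x4 & (~x4 & ~x2 | ~x4))   [De Morgan]
= ~(~~x2 & ~x4 & ~x4)   [absorption]
= ~(~~x2 & ~x4)   [idempotence]
= ~x2 | x4   [De Morgan]

~x2 | x4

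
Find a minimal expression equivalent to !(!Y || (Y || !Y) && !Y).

Y

!(!Y || (Y || !Y) && !Y)
= !(!Y || !Y)   (complement / identity)
= Y && Y   (De Morgan)
= Y   (idempotence)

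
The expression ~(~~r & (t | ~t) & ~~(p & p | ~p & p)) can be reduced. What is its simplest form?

~(~~r & (t | ~t) & ~~(p & p | ~p & p))
= ~(~~r & (t | ~t) & ~~p)   — distribution
= ~(~~r & ~~p)   — complement / identity
= ~r | ~p   — De Morgan

~r | ~p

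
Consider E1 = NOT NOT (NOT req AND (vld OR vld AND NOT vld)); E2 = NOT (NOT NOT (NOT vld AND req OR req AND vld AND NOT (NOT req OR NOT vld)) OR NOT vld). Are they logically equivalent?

Yes

E1: NOT NOT (NOT req AND (vld OR vld AND NOT vld))
    = NOT NOT (NOT req AND vld)
    = NOT req AND vld
E2: NOT (NOT NOT (NOT vld AND req OR req AND vld AND NOT (NOT req OR NOT vld)) OR NOT vld)
    = NOT (NOT NOT (NOT vld AND req OR req AND vld AND req AND vld) OR NOT vld)
    = NOT (NOT vld AND req OR req AND vld AND req AND vld) AND vld
    = NOT (NOT vld AND req OR req AND vld) AND vld
    = NOT req AND vld
Both reduce to NOT req AND vld, so they are equivalent.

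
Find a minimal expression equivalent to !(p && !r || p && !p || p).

!p

!(p && !r || p && !p || p)
= !(p && !r || p)   — complement / identity
= !p   — absorption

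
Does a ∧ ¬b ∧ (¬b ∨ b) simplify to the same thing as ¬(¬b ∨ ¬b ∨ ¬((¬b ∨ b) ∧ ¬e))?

No

E1: a ∧ ¬b ∧ (¬b ∨ b)
    = a ∧ ¬b   (complement / identity)
E2: ¬(¬b ∨ ¬b ∨ ¬((¬b ∨ b) ∧ ¬e))
    = ¬(¬b ∨ ¬((¬b ∨ b) ∧ ¬e))   (idempotence)
    = b ∧ (¬b ∨ b) ∧ ¬e   (De Morgan)
    = b ∧ ¬e   (complement / identity)
These differ: at a=1, b=0, e=0, E1 = 1 but E2 = 0.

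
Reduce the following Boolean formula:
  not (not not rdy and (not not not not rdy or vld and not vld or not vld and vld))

not rdy

not (not not rdy and (not not not not rdy or vld and not vld or not vld and vld))
= not (not not rdy and (not not rdy or vld and not vld or not vld and vld))   [double negation]
= not (not not rdy and (not not rdy or vld and not vld))   [complement / identity]
= not (not not rdy and not not rdy)   [complement / identity]
= not not not rdy   [idempotence]
= not rdy   [double negation]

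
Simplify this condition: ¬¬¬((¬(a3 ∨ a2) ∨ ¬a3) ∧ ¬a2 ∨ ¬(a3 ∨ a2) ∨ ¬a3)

a3

¬¬¬((¬(a3 ∨ a2) ∨ ¬a3) ∧ ¬a2 ∨ ¬(a3 ∨ a2) ∨ ¬a3)
= ¬((¬(a3 ∨ a2) ∨ ¬a3) ∧ ¬a2 ∨ ¬(a3 ∨ a2) ∨ ¬a3)   — double negation
= ¬(¬(a3 ∨ a2) ∨ ¬a3)   — absorption
= (a3 ∨ a2) ∧ a3   — De Morgan
= a3   — absorption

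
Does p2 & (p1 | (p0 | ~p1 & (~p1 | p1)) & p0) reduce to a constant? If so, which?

p2 & (p1 | (p0 | ~p1 & (~p1 | p1)) & p0)
= p2 & (p1 | (p0 | ~p1) & p0)   [complement / identity]
= p2 & (p1 | p0)   [absorption]
This depends on p0, p1, p2, so it is not a constant.

no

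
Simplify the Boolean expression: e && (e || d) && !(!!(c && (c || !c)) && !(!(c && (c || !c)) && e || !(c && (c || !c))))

e && !c

e && (e || d) && !(!!(c && (c || !c)) && !(!(c && (c || !c)) && e || !(c && (c || !c))))
= e && (e || d) && !(!!(c && (c || !c)) && !!(c && (c || !c)))   — absorption
= e && !(!!(c && (c || !c)) && !!(c && (c || !c)))   — absorption
= e && !!!(c && (c || !c))   — idempotence
= e && !(c && (c || !c))   — double negation
= e && !c   — complement / identity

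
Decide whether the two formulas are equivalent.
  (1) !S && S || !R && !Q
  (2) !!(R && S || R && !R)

No

E1: !S && S || !R && !Q
    = !R && !Q   — complement / identity
E2: !!(R && S || R && !R)
    = !!(R && S)   — complement / identity
    = R && S   — double negation
These differ: at Q=0, R=0, S=1, E1 = 1 but E2 = 0.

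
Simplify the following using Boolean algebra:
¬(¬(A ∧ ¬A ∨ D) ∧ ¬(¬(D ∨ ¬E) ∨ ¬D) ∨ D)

¬D

¬(¬(A ∧ ¬A ∨ D) ∧ ¬(¬(D ∨ ¬E) ∨ ¬D) ∨ D)
= ¬(¬(A ∧ ¬A ∨ D) ∧ (D ∨ ¬E) ∧ D ∨ D)   — De Morgan
= ¬(¬D ∧ (D ∨ ¬E) ∧ D ∨ D)   — complement / identity
= ¬(¬D ∧ D ∨ D)   — absorption
= ¬D   — complement / identity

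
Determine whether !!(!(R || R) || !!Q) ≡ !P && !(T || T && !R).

No

E1: !!(!(R || R) || !!Q)
    = !!(!(R || R) || Q)   — double negation
    = !!(!R || Q)   — idempotence
    = !R || Q   — double negation
E2: !P && !(T || T && !R)
    = !P && !T   — absorption
These differ: at P=1, Q=1, R=0, T=1, E1 = 1 but E2 = 0.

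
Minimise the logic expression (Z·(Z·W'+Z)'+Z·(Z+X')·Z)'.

(Z·(Z·W'+Z)'+Z·(Z+X')·Z)'
= (Z·Z'+Z·(Z+X')·Z)'   [absorption]
= (Z·Z'+Z·Z)'   [absorption]
= Z'   [distribution]

Z'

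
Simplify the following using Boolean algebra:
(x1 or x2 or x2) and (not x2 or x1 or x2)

(x1 or x2 or x2) and (not x2 or x1 or x2)
= x2 and not x2 or x1 or x2
= x1 or x2

x1 or x2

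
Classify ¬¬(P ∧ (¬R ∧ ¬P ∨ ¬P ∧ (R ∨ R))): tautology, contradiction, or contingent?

contradiction

¬¬(P ∧ (¬R ∧ ¬P ∨ ¬P ∧ (R ∨ R)))
= ¬¬(P ∧ (¬R ∧ ¬P ∨ ¬P ∧ R))   [idempotence]
= ¬¬(P ∧ ¬P)   [distribution]
= P ∧ ¬P   [double negation]
= False   [complement]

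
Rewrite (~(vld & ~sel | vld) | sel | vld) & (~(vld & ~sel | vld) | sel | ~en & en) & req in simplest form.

(~vld | sel) & req

(~(vld & ~sel | vld) | sel | vld) & (~(vld & ~sel | vld) | sel | ~en & en) & req
= (~(vld & ~sel | vld) | sel | vld) & (~(vld & ~sel | vld) | sel) & req   [complement / identity]
= (~(vld & ~sel | vld) | (sel | vld) & sel) & req   [distribution]
= (~(vld & ~sel | vld) | sel) & req   [absorption]
= (~vld | sel) & req   [absorption]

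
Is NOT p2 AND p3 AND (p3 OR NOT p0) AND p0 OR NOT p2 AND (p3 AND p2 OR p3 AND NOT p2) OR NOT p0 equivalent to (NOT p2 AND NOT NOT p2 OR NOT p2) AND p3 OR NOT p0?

Yes

E1: NOT p2 AND p3 AND (p3 OR NOT p0) AND p0 OR NOT p2 AND (p3 AND p2 OR p3 AND NOT p2) OR NOT p0
    = NOT p2 AND p3 AND p0 OR NOT p2 AND (p3 AND p2 OR p3 AND NOT p2) OR NOT p0   — absorption
    = NOT p2 AND p3 AND p0 OR NOT p2 AND p3 OR NOT p0   — distribution
    = NOT p2 AND p3 OR NOT p0   — absorption
E2: (NOT p2 AND NOT NOT p2 OR NOT p2) AND p3 OR NOT p0
    = (NOT p2 AND p2 OR NOT p2) AND p3 OR NOT p0   — double negation
    = NOT p2 AND p3 OR NOT p0   — complement / identity
Both reduce to NOT p2 AND p3 OR NOT p0, so they are equivalent.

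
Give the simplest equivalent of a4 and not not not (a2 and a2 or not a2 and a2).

a4 and not a2

a4 and not not not (a2 and a2 or not a2 and a2)
= a4 and not (a2 and a2 or not a2 and a2)   [double negation]
= a4 and not a2   [distribution]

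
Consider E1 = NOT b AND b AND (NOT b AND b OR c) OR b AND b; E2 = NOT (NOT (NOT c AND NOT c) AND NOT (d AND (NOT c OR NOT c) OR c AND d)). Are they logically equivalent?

E1: NOT b AND b AND (NOT b AND b OR c) OR b AND b
    = NOT b AND b OR b AND b
    = b
E2: NOT (NOT (NOT c AND NOT c) AND NOT (d AND (NOT c OR NOT c) OR c AND d))
    = NOT c AND NOT c OR d AND (NOT c OR NOT c) OR c AND d
    = NOT c AND NOT c OR d AND NOT c OR c AND d
    = NOT c AND NOT c OR d
    = NOT c OR d
These differ: at b=0, c=0, d=0, E1 = 0 but E2 = 1.

No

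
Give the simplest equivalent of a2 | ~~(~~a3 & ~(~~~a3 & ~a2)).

a2 | a3

a2 | ~~(~~a3 & ~(~~~a3 & ~a2))
= a2 | ~~(~~a3 & (~~a3 | a2))
= a2 | ~~a3 & (~~a3 | a2)
= a2 | ~~a3
= a2 | a3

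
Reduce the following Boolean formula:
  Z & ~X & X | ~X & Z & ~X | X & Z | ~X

Z | ~X

Z & ~X & X | ~X & Z & ~X | X & Z | ~X
= Z & ~X | X & Z | ~X   (distribution)
= Z | ~X   (distribution)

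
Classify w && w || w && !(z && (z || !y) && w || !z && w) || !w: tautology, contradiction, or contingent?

w && w || w && !(z && (z || !y) && w || !z && w) || !w
= w && w || w && !(z && w || !z && w) || !w   — absorption
= w && w || w && !w || !w   — distribution
= w || !w   — distribution
= true   — complement

tautology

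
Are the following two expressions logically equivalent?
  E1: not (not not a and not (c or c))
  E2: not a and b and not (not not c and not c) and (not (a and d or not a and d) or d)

E1: not (not not a and not (c or c))
    = not a or c or c   (De Morgan)
    = not a or c   (idempotence)
E2: not a and b and not (not not c and not c) and (not (a and d or not a and d) or d)
    = not a and b and not (not not c and not c) and (not d or d)   (distribution)
    = not a and b and (not c or c) and (not d or d)   (De Morgan)
    = not a and b and (not d or d)   (complement / identity)
    = not a and b   (complement / identity)
These differ: at a=1, b=0, c=1, d=1, E1 = 1 but E2 = 0.

No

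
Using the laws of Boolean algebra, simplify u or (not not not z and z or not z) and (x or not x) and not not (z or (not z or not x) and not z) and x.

u or (not not not z and z or not z) and (x or not x) and not not (z or (not z or not x) and not z) and x
= u or (not not not z and z or not z) and (x or not x) and not not (z or not z) and x
= u or (not not not z and z or not z) and (x or not x) and (z or not z) and x
= u or (not z and z or not z) and (x or not x) and (z or not z) and x
= u or (not z and z or not z) and (z or not z) and x
= u or (not z and z or not z) and x
= u or not z and x

u or not z and x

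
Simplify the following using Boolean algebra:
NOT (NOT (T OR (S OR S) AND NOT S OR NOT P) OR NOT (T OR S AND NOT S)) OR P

T OR P

NOT (NOT (T OR (S OR S) AND NOT S OR NOT P) OR NOT (T OR S AND NOT S)) OR P
= NOT (NOT (T OR S AND NOT S OR NOT P) OR NOT (T OR S AND NOT S)) OR P
= (T OR S AND NOT S OR NOT P) AND (T OR S AND NOT S) OR P
= T OR S AND NOT S OR P
= T OR P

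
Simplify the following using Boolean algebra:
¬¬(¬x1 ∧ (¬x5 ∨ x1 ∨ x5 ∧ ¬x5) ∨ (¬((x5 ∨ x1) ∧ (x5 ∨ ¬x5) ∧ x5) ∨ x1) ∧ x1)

¬x5 ∨ x1

¬¬(¬x1 ∧ (¬x5 ∨ x1 ∨ x5 ∧ ¬x5) ∨ (¬((x5 ∨ x1) ∧ (x5 ∨ ¬x5) ∧ x5) ∨ x1) ∧ x1)
= ¬¬(¬x1 ∧ (¬x5 ∨ x1) ∨ (¬((x5 ∨ x1) ∧ (x5 ∨ ¬x5) ∧ x5) ∨ x1) ∧ x1)   [complement / identity]
= ¬¬(¬x1 ∧ (¬x5 ∨ x1) ∨ (¬((x5 ∨ x1) ∧ x5) ∨ x1) ∧ x1)   [complement / identity]
= ¬¬(¬x1 ∧ (¬x5 ∨ x1) ∨ (¬x5 ∨ x1) ∧ x1)   [absorption]
= ¬x1 ∧ (¬x5 ∨ x1) ∨ (¬x5 ∨ x1) ∧ x1   [double negation]
= ¬x5 ∨ x1   [distribution]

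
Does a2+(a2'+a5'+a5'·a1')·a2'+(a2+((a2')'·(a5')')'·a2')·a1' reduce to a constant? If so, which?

yes, True

a2+(a2'+a5'+a5'·a1')·a2'+(a2+((a2')'·(a5')')'·a2')·a1'
= a2+(a2'+a5'+a5'·a1')·a2'+(a2+(a2'+a5')·a2')·a1'   [De Morgan]
= a2+(a2'+a5')·a2'+(a2+(a2'+a5')·a2')·a1'   [absorption]
= a2+(a2'+a5')·a2'   [absorption]
= a2+a2'   [absorption]
= 1   [complement]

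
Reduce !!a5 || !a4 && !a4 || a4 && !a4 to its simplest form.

a5 || !a4

!!a5 || !a4 && !a4 || a4 && !a4
= !!a5 || !a4   — distribution
= a5 || !a4   — double negation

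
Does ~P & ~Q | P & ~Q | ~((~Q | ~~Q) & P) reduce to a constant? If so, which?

no

~P & ~Q | P & ~Q | ~((~Q | ~~Q) & P)
= ~P & ~Q | P & ~Q | ~((~Q | Q) & P)
= ~P & ~Q | P & ~Q | ~P
= ~Q | ~P
This depends on P, Q, so it is not a constant.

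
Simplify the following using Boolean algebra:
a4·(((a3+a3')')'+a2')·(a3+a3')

a4·(((a3+a3')')'+a2')·(a3+a3')
= a4·(a3+a3'+a2')·(a3+a3')   (double negation)
= a4·(a3+a3')   (absorption)
= a4   (complement / identity)

a4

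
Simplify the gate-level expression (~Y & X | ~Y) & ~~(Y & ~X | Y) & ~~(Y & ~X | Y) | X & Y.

(~Y & X | ~Y) & ~~(Y & ~X | Y) & ~~(Y & ~X | Y) | X & Y
= ~Y & ~~(Y & ~X | Y) & ~~(Y & ~X | Y) | X & Y   — absorption
= ~Y & ~~(Y & ~X | Y) | X & Y   — idempotence
= ~Y & ~~Y | X & Y   — absorption
= ~Y & Y | X & Y   — double negation
= X & Y   — complement / identity

X & Y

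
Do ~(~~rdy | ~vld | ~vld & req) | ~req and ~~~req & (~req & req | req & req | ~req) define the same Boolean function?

E1: ~(~~rdy | ~vld | ~vld & req) | ~req
    = ~(~~rdy | ~vld) | ~req   — absorption
    = ~rdy & vld | ~req   — De Morgan
E2: ~~~req & (~req & req | req & req | ~req)
    = ~req & (~req & req | req & req | ~req)   — double negation
    = ~req & (req | ~req)   — distribution
    = ~req   — complement / identity
These differ: at rdy=0, req=1, vld=1, E1 = 1 but E2 = 0.

No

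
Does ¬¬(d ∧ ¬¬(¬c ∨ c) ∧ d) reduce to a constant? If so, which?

no

¬¬(d ∧ ¬¬(¬c ∨ c) ∧ d)
= ¬¬(d ∧ (¬c ∨ c) ∧ d)   — double negation
= ¬¬(d ∧ d)   — complement / identity
= ¬¬d   — idempotence
= d   — double negation
This depends on d, so it is not a constant.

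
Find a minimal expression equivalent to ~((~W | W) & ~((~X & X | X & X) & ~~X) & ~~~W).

X | W

~((~W | W) & ~((~X & X | X & X) & ~~X) & ~~~W)
= ~((~W | W) & ~(X & ~~X) & ~~~W)   — distribution
= ~(~(X & ~~X) & ~~~W)   — complement / identity
= ~(~(X & ~~X) & ~W)   — double negation
= X & ~~X | W   — De Morgan
= X & X | W   — double negation
= X | W   — idempotence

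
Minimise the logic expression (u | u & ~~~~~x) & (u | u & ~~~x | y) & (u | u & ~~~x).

u

(u | u & ~~~~~x) & (u | u & ~~~x | y) & (u | u & ~~~x)
= (u | u & ~~~x) & (u | u & ~~~x | y) & (u | u & ~~~x)   — double negation
= (u | u & ~~~x) & (u | u & ~~~x)   — absorption
= u | u & ~~~x   — idempotence
= u | u & ~x   — double negation
= u   — absorption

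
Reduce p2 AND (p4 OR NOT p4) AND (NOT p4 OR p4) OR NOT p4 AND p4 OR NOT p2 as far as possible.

p2 AND (p4 OR NOT p4) AND (NOT p4 OR p4) OR NOT p4 AND p4 OR NOT p2
= p2 AND (p4 OR NOT p4) OR NOT p4 AND p4 OR NOT p2   (complement / identity)
= p2 OR NOT p4 AND p4 OR NOT p2   (complement / identity)
= p2 OR NOT p2   (complement / identity)
= TRUE   (complement)

TRUE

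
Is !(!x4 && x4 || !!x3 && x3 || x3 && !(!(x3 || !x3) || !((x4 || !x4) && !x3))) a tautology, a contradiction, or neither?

neither

!(!x4 && x4 || !!x3 && x3 || x3 && !(!(x3 || !x3) || !((x4 || !x4) && !x3)))
= !(!x4 && x4 || x3 && x3 || x3 && !(!(x3 || !x3) || !((x4 || !x4) && !x3)))   — double negation
= !(!x4 && x4 || x3 && x3 || x3 && !(!(x3 || !x3) || !!x3))   — complement / identity
= !(!x4 && x4 || x3 && x3 || x3 && (x3 || !x3) && !x3)   — De Morgan
= !(!x4 && x4 || x3 && x3 || x3 && !x3)   — complement / identity
= !(x3 && x3 || x3 && !x3)   — complement / identity
= !x3   — distribution
This depends on x3, so it is not a constant.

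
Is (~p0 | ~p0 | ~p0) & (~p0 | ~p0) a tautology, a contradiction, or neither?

(~p0 | ~p0 | ~p0) & (~p0 | ~p0)
= (~p0 | ~p0) & (~p0 | ~p0)
= ~p0 | ~p0
= ~p0
This depends on p0, so it is not a constant.

neither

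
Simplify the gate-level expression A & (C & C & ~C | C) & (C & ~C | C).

A & (C & C & ~C | C) & (C & ~C | C)
= A & (C & ~C | C) & (C & ~C | C)   (idempotence)
= A & (C & C | C & ~C)   (distribution)
= A & C   (distribution)

A & C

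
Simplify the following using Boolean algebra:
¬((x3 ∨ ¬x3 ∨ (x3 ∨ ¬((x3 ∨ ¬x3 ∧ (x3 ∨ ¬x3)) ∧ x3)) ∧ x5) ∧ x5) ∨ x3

¬x5 ∨ x3

¬((x3 ∨ ¬x3 ∨ (x3 ∨ ¬((x3 ∨ ¬x3 ∧ (x3 ∨ ¬x3)) ∧ x3)) ∧ x5) ∧ x5) ∨ x3
= ¬((x3 ∨ ¬x3 ∨ (x3 ∨ ¬((x3 ∨ ¬x3) ∧ x3)) ∧ x5) ∧ x5) ∨ x3
= ¬((x3 ∨ ¬x3 ∨ (x3 ∨ ¬x3) ∧ x5) ∧ x5) ∨ x3
= ¬((x3 ∨ ¬x3) ∧ x5) ∨ x3
= ¬x5 ∨ x3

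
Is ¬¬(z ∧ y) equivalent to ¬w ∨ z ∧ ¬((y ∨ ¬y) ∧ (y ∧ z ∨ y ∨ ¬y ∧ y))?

E1: ¬¬(z ∧ y)
    = z ∧ y   [double negation]
E2: ¬w ∨ z ∧ ¬((y ∨ ¬y) ∧ (y ∧ z ∨ y ∨ ¬y ∧ y))
    = ¬w ∨ z ∧ ¬((y ∨ ¬y) ∧ (y ∧ z ∨ y))   [complement / identity]
    = ¬w ∨ z ∧ ¬(y ∧ z ∨ y)   [complement / identity]
    = ¬w ∨ z ∧ ¬y   [absorption]
These differ: at w=0, y=0, z=1, E1 = 0 but E2 = 1.

No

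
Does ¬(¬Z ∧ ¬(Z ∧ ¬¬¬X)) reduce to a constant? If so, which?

¬(¬Z ∧ ¬(Z ∧ ¬¬¬X))
= ¬(¬Z ∧ ¬(Z ∧ ¬X))   (double negation)
= Z ∨ Z ∧ ¬X   (De Morgan)
= Z   (absorption)
This depends on Z, so it is not a constant.

no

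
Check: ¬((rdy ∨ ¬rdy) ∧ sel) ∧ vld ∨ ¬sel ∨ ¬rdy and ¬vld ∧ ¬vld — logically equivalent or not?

No

E1: ¬((rdy ∨ ¬rdy) ∧ sel) ∧ vld ∨ ¬sel ∨ ¬rdy
    = ¬sel ∧ vld ∨ ¬sel ∨ ¬rdy   — complement / identity
    = ¬sel ∨ ¬rdy   — absorption
E2: ¬vld ∧ ¬vld
    = ¬vld   — idempotence
These differ: at rdy=1, sel=1, vld=0, E1 = 0 but E2 = 1.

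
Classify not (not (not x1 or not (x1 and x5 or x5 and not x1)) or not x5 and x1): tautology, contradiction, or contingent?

not (not (not x1 or not (x1 and x5 or x5 and not x1)) or not x5 and x1)
= not (x1 and (x1 and x5 or x5 and not x1) or not x5 and x1)   (De Morgan)
= not (x1 and x5 or not x5 and x1)   (distribution)
= not x1   (distribution)
This depends on x1, so it is not a constant.

contingent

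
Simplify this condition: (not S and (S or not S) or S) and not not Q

Q

(not S and (S or not S) or S) and not not Q
= (not S or S) and not not Q   (complement / identity)
= not not Q   (complement / identity)
= Q   (double negation)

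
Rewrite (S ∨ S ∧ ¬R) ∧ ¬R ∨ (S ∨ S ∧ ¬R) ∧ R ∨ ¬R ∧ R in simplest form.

S

(S ∨ S ∧ ¬R) ∧ ¬R ∨ (S ∨ S ∧ ¬R) ∧ R ∨ ¬R ∧ R
= (S ∨ S ∧ ¬R) ∧ ¬R ∨ (S ∨ S ∧ ¬R) ∧ R
= S ∨ S ∧ ¬R
= S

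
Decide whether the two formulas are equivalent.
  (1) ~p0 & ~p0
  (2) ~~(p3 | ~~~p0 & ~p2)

No

E1: ~p0 & ~p0
    = ~p0
E2: ~~(p3 | ~~~p0 & ~p2)
    = p3 | ~~~p0 & ~p2
    = p3 | ~p0 & ~p2
These differ: at p0=0, p2=1, p3=0, E1 = 1 but E2 = 0.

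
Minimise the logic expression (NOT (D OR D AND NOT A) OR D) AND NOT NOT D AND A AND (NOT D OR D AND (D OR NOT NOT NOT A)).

(NOT (D OR D AND NOT A) OR D) AND NOT NOT D AND A AND (NOT D OR D AND (D OR NOT NOT NOT A))
= (NOT D OR D) AND NOT NOT D AND A AND (NOT D OR D AND (D OR NOT NOT NOT A))
= NOT NOT D AND A AND (NOT D OR D AND (D OR NOT NOT NOT A))
= NOT NOT D AND A AND (NOT D OR D AND (D OR NOT A))
= D AND A AND (NOT D OR D AND (D OR NOT A))
= D AND A AND (NOT D OR D)
= D AND A

D AND A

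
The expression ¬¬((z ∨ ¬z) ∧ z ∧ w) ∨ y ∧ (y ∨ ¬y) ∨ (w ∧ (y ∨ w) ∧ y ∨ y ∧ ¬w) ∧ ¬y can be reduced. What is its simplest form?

z ∧ w ∨ y

¬¬((z ∨ ¬z) ∧ z ∧ w) ∨ y ∧ (y ∨ ¬y) ∨ (w ∧ (y ∨ w) ∧ y ∨ y ∧ ¬w) ∧ ¬y
= ¬¬((z ∨ ¬z) ∧ z ∧ w) ∨ y ∧ (y ∨ ¬y) ∨ (w ∧ y ∨ y ∧ ¬w) ∧ ¬y   — absorption
= (z ∨ ¬z) ∧ z ∧ w ∨ y ∧ (y ∨ ¬y) ∨ (w ∧ y ∨ y ∧ ¬w) ∧ ¬y   — double negation
= (z ∨ ¬z) ∧ z ∧ w ∨ y ∧ (y ∨ ¬y) ∨ y ∧ ¬y   — distribution
= (z ∨ ¬z) ∧ z ∧ w ∨ y ∨ y ∧ ¬y   — complement / identity
= z ∧ w ∨ y ∨ y ∧ ¬y   — complement / identity
= z ∧ w ∨ y   — complement / identity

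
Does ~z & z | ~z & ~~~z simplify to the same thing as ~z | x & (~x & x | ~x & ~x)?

E1: ~z & z | ~z & ~~~z
    = ~z & z | ~z & ~z
    = ~z
E2: ~z | x & (~x & x | ~x & ~x)
    = ~z | x & ~x
    = ~z
Both reduce to ~z, so they are equivalent.

Yes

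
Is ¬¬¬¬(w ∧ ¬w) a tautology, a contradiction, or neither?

¬¬¬¬(w ∧ ¬w)
= ¬¬(w ∧ ¬w)   [double negation]
= w ∧ ¬w   [double negation]
= False   [complement]

contradiction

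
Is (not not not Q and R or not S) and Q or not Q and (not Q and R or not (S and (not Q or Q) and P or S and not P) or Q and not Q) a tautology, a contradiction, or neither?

neither

(not not not Q and R or not S) and Q or not Q and (not Q and R or not (S and (not Q or Q) and P or S and not P) or Q and not Q)
= (not Q and R or not S) and Q or not Q and (not Q and R or not (S and (not Q or Q) and P or S and not P) or Q and not Q)   — double negation
= (not Q and R or not S) and Q or not Q and (not Q and R or not (S and (not Q or Q) and P or S and not P))   — complement / identity
= (not Q and R or not S) and Q or not Q and (not Q and R or not (S and P or S and not P))   — complement / identity
= (not Q and R or not S) and Q or not Q and (not Q and R or not S)   — distribution
= not Q and R or not S   — distribution
This depends on Q, R, S, so it is not a constant.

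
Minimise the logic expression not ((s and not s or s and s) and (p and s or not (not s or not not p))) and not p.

not ((s and not s or s and s) and (p and s or not (not s or not not p))) and not p
= not ((s and not s or s and s) and (p and s or s and not p)) and not p   (De Morgan)
= not (s and (p and s or s and not p)) and not p   (distribution)
= not (s and s) and not p   (distribution)
= not s and not p   (idempotence)

not s and not p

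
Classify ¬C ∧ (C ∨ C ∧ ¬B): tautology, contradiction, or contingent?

contradiction

¬C ∧ (C ∨ C ∧ ¬B)
= ¬C ∧ C   (absorption)
= False   (complement)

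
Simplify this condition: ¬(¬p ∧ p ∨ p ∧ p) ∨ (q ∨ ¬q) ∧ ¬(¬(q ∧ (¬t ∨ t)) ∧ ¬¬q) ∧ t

¬p ∨ t

¬(¬p ∧ p ∨ p ∧ p) ∨ (q ∨ ¬q) ∧ ¬(¬(q ∧ (¬t ∨ t)) ∧ ¬¬q) ∧ t
= ¬p ∨ (q ∨ ¬q) ∧ ¬(¬(q ∧ (¬t ∨ t)) ∧ ¬¬q) ∧ t   (distribution)
= ¬p ∨ (q ∨ ¬q) ∧ ¬(¬q ∧ ¬¬q) ∧ t   (complement / identity)
= ¬p ∨ (q ∨ ¬q) ∧ (q ∨ ¬q) ∧ t   (De Morgan)
= ¬p ∨ (q ∨ ¬q) ∧ t   (idempotence)
= ¬p ∨ t   (complement / identity)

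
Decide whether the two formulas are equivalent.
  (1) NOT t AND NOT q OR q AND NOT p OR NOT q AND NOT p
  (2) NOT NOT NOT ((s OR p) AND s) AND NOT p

No

E1: NOT t AND NOT q OR q AND NOT p OR NOT q AND NOT p
    = NOT t AND NOT q OR NOT p   [distribution]
E2: NOT NOT NOT ((s OR p) AND s) AND NOT p
    = NOT NOT NOT s AND NOT p   [absorption]
    = NOT s AND NOT p   [double negation]
These differ: at p=0, q=0, s=1, t=0, E1 = 1 but E2 = 0.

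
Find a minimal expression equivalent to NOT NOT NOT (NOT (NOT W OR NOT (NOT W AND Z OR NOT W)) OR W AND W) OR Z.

NOT W OR Z

NOT NOT NOT (NOT (NOT W OR NOT (NOT W AND Z OR NOT W)) OR W AND W) OR Z
= NOT NOT NOT (NOT (NOT W OR NOT NOT W) OR W AND W) OR Z   (absorption)
= NOT (NOT (NOT W OR NOT NOT W) OR W AND W) OR Z   (double negation)
= NOT (W AND NOT W OR W AND W) OR Z   (De Morgan)
= NOT W OR Z   (distribution)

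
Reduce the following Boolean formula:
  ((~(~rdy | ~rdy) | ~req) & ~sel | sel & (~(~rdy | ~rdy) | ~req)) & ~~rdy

((~(~rdy | ~rdy) | ~req) & ~sel | sel & (~(~rdy | ~rdy) | ~req)) & ~~rdy
= (~(~rdy | ~rdy) | ~req) & ~~rdy   — distribution
= (~~rdy | ~req) & ~~rdy   — idempotence
= ~~rdy   — absorption
= rdy   — double negation

rdy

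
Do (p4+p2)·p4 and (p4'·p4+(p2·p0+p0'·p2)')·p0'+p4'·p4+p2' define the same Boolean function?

No

E1: (p4+p2)·p4
    = p4   (absorption)
E2: (p4'·p4+(p2·p0+p0'·p2)')·p0'+p4'·p4+p2'
    = (p4'·p4+p2')·p0'+p4'·p4+p2'   (distribution)
    = p4'·p4+p2'   (absorption)
    = p2'   (complement / identity)
These differ: at p0=1, p2=0, p4=0, E1 = 0 but E2 = 1.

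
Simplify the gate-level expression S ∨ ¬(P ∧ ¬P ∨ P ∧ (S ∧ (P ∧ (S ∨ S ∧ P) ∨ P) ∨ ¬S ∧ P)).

S ∨ ¬P

S ∨ ¬(P ∧ ¬P ∨ P ∧ (S ∧ (P ∧ (S ∨ S ∧ P) ∨ P) ∨ ¬S ∧ P))
= S ∨ ¬(P ∧ ¬P ∨ P ∧ (S ∧ (P ∧ S ∨ P) ∨ ¬S ∧ P))   — absorption
= S ∨ ¬(P ∧ ¬P ∨ P ∧ (S ∧ P ∨ ¬S ∧ P))   — absorption
= S ∨ ¬(P ∧ ¬P ∨ P ∧ P)   — distribution
= S ∨ ¬P   — distribution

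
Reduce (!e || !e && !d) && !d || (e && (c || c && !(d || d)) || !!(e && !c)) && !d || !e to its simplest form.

(!e || !e && !d) && !d || (e && (c || c && !(d || d)) || !!(e && !c)) && !d || !e
= (!e || !e && !d) && !d || (e && (c || c && !(d || d)) || e && !c) && !d || !e   (double negation)
= !e && !d || (e && (c || c && !(d || d)) || e && !c) && !d || !e   (absorption)
= !e && !d || (e && (c || c && !d) || e && !c) && !d || !e   (idempotence)
= !e && !d || (e && c || e && !c) && !d || !e   (absorption)
= !e && !d || e && !d || !e   (distribution)
= !d || !e   (distribution)

!d || !e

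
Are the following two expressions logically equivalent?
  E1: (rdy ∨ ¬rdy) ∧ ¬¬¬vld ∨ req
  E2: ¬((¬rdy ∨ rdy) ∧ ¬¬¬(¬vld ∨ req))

E1: (rdy ∨ ¬rdy) ∧ ¬¬¬vld ∨ req
    = (rdy ∨ ¬rdy) ∧ ¬vld ∨ req   — double negation
    = ¬vld ∨ req   — complement / identity
E2: ¬((¬rdy ∨ rdy) ∧ ¬¬¬(¬vld ∨ req))
    = ¬¬¬¬(¬vld ∨ req)   — complement / identity
    = ¬¬(¬vld ∨ req)   — double negation
    = ¬vld ∨ req   — double negation
Both reduce to ¬vld ∨ req, so they are equivalent.

Yes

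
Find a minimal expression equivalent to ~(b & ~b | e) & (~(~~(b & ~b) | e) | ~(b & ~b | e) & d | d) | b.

~(b & ~b | e) & (~(~~(b & ~b) | e) | ~(b & ~b | e) & d | d) | b
= ~(b & ~b | e) & (~(b & ~b | e) | ~(b & ~b | e) & d | d) | b   — double negation
= ~(b & ~b | e) & (~(b & ~b | e) | d) | b   — absorption
= ~(b & ~b | e) | b   — absorption
= ~e | b   — complement / identity

~e | b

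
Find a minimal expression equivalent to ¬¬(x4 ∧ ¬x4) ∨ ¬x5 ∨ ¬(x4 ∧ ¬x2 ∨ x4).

¬¬(x4 ∧ ¬x4) ∨ ¬x5 ∨ ¬(x4 ∧ ¬x2 ∨ x4)
= x4 ∧ ¬x4 ∨ ¬x5 ∨ ¬(x4 ∧ ¬x2 ∨ x4)   (double negation)
= x4 ∧ ¬x4 ∨ ¬x5 ∨ ¬x4   (absorption)
= ¬x5 ∨ ¬x4   (complement / identity)

¬x5 ∨ ¬x4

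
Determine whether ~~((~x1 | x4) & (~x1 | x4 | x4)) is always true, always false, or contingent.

contingent

~~((~x1 | x4) & (~x1 | x4 | x4))
= ~~((~x1 | x4) & (~x1 | x4))   (idempotence)
= ~~(~x1 | x4)   (idempotence)
= ~x1 | x4   (double negation)
This depends on x1, x4, so it is not a constant.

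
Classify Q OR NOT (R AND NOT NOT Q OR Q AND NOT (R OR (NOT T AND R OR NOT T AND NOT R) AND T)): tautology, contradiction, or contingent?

Q OR NOT (R AND NOT NOT Q OR Q AND NOT (R OR (NOT T AND R OR NOT T AND NOT R) AND T))
= Q OR NOT (R AND NOT NOT Q OR Q AND NOT (R OR NOT T AND T))   [distribution]
= Q OR NOT (R AND NOT NOT Q OR Q AND NOT R)   [complement / identity]
= Q OR NOT (R AND Q OR Q AND NOT R)   [double negation]
= Q OR NOT Q   [distribution]
= TRUE   [complement]

tautology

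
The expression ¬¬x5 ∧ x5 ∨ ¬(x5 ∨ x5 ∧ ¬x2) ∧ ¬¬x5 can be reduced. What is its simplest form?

x5

¬¬x5 ∧ x5 ∨ ¬(x5 ∨ x5 ∧ ¬x2) ∧ ¬¬x5
= ¬¬x5 ∧ x5 ∨ ¬x5 ∧ ¬¬x5   [absorption]
= ¬¬x5   [distribution]
= x5   [double negation]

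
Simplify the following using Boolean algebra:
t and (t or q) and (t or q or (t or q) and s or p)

t and (t or q) and (t or q or (t or q) and s or p)
= t and (t or q) and (t or q or p)   [absorption]
= t and (t or q)   [absorption]
= t   [absorption]

t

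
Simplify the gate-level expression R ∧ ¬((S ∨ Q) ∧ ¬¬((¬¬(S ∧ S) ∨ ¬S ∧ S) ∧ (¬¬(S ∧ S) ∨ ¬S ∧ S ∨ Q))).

R ∧ ¬S

R ∧ ¬((S ∨ Q) ∧ ¬¬((¬¬(S ∧ S) ∨ ¬S ∧ S) ∧ (¬¬(S ∧ S) ∨ ¬S ∧ S ∨ Q)))
= R ∧ ¬((S ∨ Q) ∧ (¬¬(S ∧ S) ∨ ¬S ∧ S) ∧ (¬¬(S ∧ S) ∨ ¬S ∧ S ∨ Q))
= R ∧ ¬((S ∨ Q) ∧ (¬¬(S ∧ S) ∨ ¬S ∧ S))
= R ∧ ¬((S ∨ Q) ∧ (S ∧ S ∨ ¬S ∧ S))
= R ∧ ¬((S ∨ Q) ∧ S)
= R ∧ ¬S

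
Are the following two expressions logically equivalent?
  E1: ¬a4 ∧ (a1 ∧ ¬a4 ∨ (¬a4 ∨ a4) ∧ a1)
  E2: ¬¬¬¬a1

No

E1: ¬a4 ∧ (a1 ∧ ¬a4 ∨ (¬a4 ∨ a4) ∧ a1)
    = ¬a4 ∧ (a1 ∧ ¬a4 ∨ a1)
    = ¬a4 ∧ a1
E2: ¬¬¬¬a1
    = ¬¬a1
    = a1
These differ: at a1=1, a4=1, E1 = 0 but E2 = 1.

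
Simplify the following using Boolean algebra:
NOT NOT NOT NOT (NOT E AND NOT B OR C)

NOT E AND NOT B OR C

NOT NOT NOT NOT (NOT E AND NOT B OR C)
= NOT NOT (NOT E AND NOT B OR C)   — double negation
= NOT E AND NOT B OR C   — double negation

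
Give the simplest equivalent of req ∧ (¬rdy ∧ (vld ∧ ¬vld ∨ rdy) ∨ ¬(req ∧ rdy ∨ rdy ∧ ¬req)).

req ∧ ¬rdy

req ∧ (¬rdy ∧ (vld ∧ ¬vld ∨ rdy) ∨ ¬(req ∧ rdy ∨ rdy ∧ ¬req))
= req ∧ (¬rdy ∧ (vld ∧ ¬vld ∨ rdy) ∨ ¬rdy)
= req ∧ (¬rdy ∧ rdy ∨ ¬rdy)
= req ∧ ¬rdy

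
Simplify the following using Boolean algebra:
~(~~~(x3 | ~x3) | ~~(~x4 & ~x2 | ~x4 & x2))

~(~~~(x3 | ~x3) | ~~(~x4 & ~x2 | ~x4 & x2))
= ~(~(x3 | ~x3) | ~~(~x4 & ~x2 | ~x4 & x2))   — double negation
= (x3 | ~x3) & ~(~x4 & ~x2 | ~x4 & x2)   — De Morgan
= (x3 | ~x3) & ~~x4   — distribution
= ~~x4   — complement / identity
= x4   — double negation

x4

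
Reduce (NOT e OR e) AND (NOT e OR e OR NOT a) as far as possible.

(NOT e OR e) AND (NOT e OR e OR NOT a)
= NOT e OR e   [absorption]
= TRUE   [complement]

TRUE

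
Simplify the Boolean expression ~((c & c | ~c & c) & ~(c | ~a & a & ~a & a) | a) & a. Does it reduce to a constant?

0

~((c & c | ~c & c) & ~(c | ~a & a & ~a & a) | a) & a
= ~((c & c | ~c & c) & ~(c | ~a & a) | a) & a   (idempotence)
= ~(c & ~(c | ~a & a) | a) & a   (distribution)
= ~(c & ~c | a) & a   (complement / identity)
= ~a & a   (complement / identity)
= 0   (complement)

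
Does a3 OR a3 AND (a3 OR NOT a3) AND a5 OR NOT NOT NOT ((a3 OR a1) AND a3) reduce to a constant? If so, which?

yes, True

a3 OR a3 AND (a3 OR NOT a3) AND a5 OR NOT NOT NOT ((a3 OR a1) AND a3)
= a3 OR a3 AND a5 OR NOT NOT NOT ((a3 OR a1) AND a3)   (complement / identity)
= a3 OR a3 AND a5 OR NOT NOT NOT a3   (absorption)
= a3 OR a3 AND a5 OR NOT a3   (double negation)
= a3 OR NOT a3   (absorption)
= TRUE   (complement)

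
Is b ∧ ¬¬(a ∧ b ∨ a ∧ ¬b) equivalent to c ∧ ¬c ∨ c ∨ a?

No

E1: b ∧ ¬¬(a ∧ b ∨ a ∧ ¬b)
    = b ∧ (a ∧ b ∨ a ∧ ¬b)   [double negation]
    = b ∧ a   [distribution]
E2: c ∧ ¬c ∨ c ∨ a
    = c ∨ a   [complement / identity]
These differ: at a=1, b=0, c=1, E1 = 0 but E2 = 1.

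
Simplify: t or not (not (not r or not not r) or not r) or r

t or r

t or not (not (not r or not not r) or not r) or r
= t or (not r or not not r) and r or r   (De Morgan)
= t or (not r or r) and r or r   (double negation)
= t or r or r   (complement / identity)
= t or r   (idempotence)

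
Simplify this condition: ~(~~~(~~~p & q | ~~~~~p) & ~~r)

~(~~~(~~~p & q | ~~~~~p) & ~~r)
= ~~(~~~p & q | ~~~~~p) | ~r
= ~~(~~~p & q | ~~~p) | ~r
= ~~~~~p | ~r
= ~~~p | ~r
= ~p | ~r

~p | ~r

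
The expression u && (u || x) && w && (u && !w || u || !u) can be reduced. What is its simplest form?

u && w

u && (u || x) && w && (u && !w || u || !u)
= u && (u || x) && w && (u || !u)   [absorption]
= u && (u || x) && w   [complement / identity]
= u && w   [absorption]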